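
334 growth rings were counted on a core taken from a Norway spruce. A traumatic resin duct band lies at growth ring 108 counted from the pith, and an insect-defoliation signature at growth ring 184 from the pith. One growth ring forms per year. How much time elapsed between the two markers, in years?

76 yr

184 − 108 = 76 growth rings lie between the two events.
At one growth ring per year, 76 years elapsed between them.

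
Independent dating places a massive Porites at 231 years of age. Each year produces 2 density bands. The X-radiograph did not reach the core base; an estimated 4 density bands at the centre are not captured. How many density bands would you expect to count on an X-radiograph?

Expected density bands: 231 × 2 = 462.
Less the 4 uncaptured density bands: 462 − 4 = 458.

458 density bands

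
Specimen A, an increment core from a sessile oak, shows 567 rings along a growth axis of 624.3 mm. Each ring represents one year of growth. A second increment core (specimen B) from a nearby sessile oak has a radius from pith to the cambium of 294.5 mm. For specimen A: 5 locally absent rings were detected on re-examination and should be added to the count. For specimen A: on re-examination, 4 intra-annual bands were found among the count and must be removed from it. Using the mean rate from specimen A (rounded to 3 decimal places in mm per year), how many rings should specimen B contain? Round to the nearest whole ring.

268 rings

Specimen A: correcting the raw count gives 567 − 4 + 5 = 568 true rings.
A: 624.3 mm over 568 years gives 624.3 / 568 ≈ 1.099 mm/yr.
Specimen B: 294.5 mm / 1.099 mm per year = 267.97 years ≈ 268 rings.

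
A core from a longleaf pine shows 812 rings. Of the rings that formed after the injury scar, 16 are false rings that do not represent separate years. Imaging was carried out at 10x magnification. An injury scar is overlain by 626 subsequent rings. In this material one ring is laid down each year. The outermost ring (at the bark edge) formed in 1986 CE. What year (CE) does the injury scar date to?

1376 CE

626 rings formed after the injury scar.
Removing the 16 false rings leaves 626 − 16 = 610 true rings beyond the injury scar.
1986 − 610 = 1376 CE.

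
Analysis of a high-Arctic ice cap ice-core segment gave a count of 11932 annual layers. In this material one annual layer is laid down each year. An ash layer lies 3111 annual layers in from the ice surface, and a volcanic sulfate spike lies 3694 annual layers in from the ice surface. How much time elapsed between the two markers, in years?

3694 − 3111 = 583 annual layers lie between the two events.
That is 583 years at one annual layer per year.

583 yr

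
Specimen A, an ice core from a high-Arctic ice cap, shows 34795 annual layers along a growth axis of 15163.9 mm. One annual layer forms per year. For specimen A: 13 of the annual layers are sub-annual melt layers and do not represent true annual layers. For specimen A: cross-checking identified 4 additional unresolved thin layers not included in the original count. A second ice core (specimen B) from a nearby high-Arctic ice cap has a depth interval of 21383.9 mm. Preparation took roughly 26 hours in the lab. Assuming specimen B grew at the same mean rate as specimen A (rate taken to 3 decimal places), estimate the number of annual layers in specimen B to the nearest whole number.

Specimen A: after corrections the count is 34795 − 13 + 4 = 34786 annual layers.
A: Mean rate = 15163.9 mm / 34786 years ≈ 0.436 mm/year.
For B, 21383.9 / 0.436 = 49045.64 years ≈ 49046 annual layers.

49046 annual layers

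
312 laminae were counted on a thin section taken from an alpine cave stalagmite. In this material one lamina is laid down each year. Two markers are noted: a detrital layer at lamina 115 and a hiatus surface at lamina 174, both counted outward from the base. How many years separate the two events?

59 years

Separation: 174 − 115 = 59 laminae.
One lamina per year makes the interval 59 years.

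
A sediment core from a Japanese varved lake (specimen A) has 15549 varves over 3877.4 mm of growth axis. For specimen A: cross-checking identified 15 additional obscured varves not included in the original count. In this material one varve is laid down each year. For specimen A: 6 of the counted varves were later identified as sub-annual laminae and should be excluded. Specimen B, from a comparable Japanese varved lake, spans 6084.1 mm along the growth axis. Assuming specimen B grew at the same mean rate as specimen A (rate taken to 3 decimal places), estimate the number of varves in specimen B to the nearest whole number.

24434 varves

Specimen A: adjusted count: 15549 − 6 + 15 = 15558 varves.
A: Extension rate ≈ 3877.4 / 15558 = 0.249 mm per year.
B spans 6084.1 / 0.249 = 24434.14 years ≈ 24434 varves.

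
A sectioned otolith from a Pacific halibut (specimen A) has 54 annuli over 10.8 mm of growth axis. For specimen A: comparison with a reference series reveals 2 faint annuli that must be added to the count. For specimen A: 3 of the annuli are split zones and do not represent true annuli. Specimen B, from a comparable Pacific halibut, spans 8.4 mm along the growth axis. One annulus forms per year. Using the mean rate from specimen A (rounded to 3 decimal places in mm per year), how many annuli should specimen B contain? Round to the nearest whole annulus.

Specimen A: correcting the raw count gives 54 − 3 + 2 = 53 true annuli.
A: Extension rate ≈ 10.8 / 53 = 0.204 mm/year.
Specimen B: 8.4 mm / 0.204 mm per year = 41.18 years ≈ 41 annuli.

41 annuli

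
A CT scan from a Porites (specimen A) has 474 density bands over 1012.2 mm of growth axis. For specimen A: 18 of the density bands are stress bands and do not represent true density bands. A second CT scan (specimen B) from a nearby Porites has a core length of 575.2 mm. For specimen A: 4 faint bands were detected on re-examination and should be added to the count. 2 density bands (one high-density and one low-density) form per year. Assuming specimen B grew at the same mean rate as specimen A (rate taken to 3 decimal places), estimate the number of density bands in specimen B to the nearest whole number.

261 density bands

Specimen A: correcting the raw count gives 474 − 18 + 4 = 460 true density bands.
Specimen A: 460 density bands at 2 per year is 460 / 2 = 230 years.
A: Extension rate ≈ 1012.2 / 230 = 4.401 mm/yr.
Specimen B: 575.2 mm / 4.401 mm per year = 130.70 years; at 2 density bands per year that is 130.70 × 2 ≈ 261 density bands.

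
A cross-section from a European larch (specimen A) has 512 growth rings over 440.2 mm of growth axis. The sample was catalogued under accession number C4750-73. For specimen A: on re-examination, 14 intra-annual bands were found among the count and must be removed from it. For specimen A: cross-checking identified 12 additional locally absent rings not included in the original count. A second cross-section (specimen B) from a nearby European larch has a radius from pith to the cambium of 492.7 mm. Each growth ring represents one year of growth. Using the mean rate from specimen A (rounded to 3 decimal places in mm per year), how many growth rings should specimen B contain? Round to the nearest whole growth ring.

Specimen A: adjusted count: 512 − 14 + 12 = 510 growth rings.
A: 440.2 mm over 510 years gives 440.2 / 510 ≈ 0.863 mm/year.
B spans 492.7 / 0.863 = 570.92 years ≈ 571 growth rings.

571 growth rings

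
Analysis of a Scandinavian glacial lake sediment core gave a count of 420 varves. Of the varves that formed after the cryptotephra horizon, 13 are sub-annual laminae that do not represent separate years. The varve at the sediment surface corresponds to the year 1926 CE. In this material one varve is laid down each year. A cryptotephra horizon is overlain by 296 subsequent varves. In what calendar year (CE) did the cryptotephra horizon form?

1643 CE

296 varves formed after the cryptotephra horizon.
Removing the 13 false varves leaves 296 − 13 = 283 true varves beyond the cryptotephra horizon.
1926 − 283 = 1643 CE.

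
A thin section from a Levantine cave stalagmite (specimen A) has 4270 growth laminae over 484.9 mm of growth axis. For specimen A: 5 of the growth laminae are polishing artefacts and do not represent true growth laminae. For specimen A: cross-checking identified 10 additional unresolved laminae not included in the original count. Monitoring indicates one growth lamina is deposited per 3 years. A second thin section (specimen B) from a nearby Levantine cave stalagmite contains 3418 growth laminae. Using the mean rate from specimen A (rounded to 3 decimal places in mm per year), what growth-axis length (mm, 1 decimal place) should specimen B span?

Specimen A: after corrections the count is 4270 − 5 + 10 = 4275 growth laminae.
Specimen A: 4275 growth laminae at 3 years each span 4275 × 3 = 12825 years.
A: Mean rate = 484.9 mm / 12825 years ≈ 0.038 mm/yr.
Specimen B: at 3 years per growth lamina, 3418 × 3 = 10254 years. For B, 0.038 mm/year × 10254 years = 389.7 mm.

389.7 mm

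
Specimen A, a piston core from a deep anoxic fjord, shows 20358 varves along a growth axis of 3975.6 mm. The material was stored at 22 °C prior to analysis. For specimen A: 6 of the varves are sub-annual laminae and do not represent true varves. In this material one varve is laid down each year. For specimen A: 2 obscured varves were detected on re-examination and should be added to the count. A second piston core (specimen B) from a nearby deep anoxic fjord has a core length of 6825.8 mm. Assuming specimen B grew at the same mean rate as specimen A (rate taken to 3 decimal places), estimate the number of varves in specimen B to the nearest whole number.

Specimen A: adjusted count: 20358 − 6 + 2 = 20354 varves.
A: 3975.6 mm over 20354 years gives 3975.6 / 20354 ≈ 0.195 mm/yr.
For B, 6825.8 / 0.195 = 35004.10 years ≈ 35004 varves.

35004 varves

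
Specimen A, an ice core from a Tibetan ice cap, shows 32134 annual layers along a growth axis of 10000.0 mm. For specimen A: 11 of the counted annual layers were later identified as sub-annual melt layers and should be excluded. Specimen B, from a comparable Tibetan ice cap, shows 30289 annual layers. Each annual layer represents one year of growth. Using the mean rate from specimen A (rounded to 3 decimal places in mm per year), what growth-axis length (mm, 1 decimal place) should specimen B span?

Specimen A: correcting the raw count gives 32134 − 11 = 32123 true annual layers.
A: Extension rate ≈ 10000.0 / 32123 = 0.311 mm/year.
B's length ≈ 0.311 × 30289 = 9419.9 mm.

9419.9 mm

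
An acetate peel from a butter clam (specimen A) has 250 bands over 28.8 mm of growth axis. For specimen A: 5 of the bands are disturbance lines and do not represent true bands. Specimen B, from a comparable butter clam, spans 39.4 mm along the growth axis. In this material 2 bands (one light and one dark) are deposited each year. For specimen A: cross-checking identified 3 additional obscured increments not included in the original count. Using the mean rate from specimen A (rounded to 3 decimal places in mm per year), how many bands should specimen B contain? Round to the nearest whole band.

340 bands

Specimen A: true band count = 250 − 5 + 3 = 248.
Specimen A: with 2 bands per year, 248 / 2 = 124 years.
A: Extension rate ≈ 28.8 / 124 = 0.232 mm per year.
B spans 39.4 / 0.232 = 169.83 years; at 2 bands per year that is 169.83 × 2 ≈ 340 bands.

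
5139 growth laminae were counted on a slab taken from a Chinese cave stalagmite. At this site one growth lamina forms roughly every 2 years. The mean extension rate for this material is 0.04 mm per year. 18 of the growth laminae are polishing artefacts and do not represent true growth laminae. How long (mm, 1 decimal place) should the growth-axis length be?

True growth lamina count = 5139 − 18 = 5121.
5121 growth laminae at 2 years each span 5121 × 2 = 10242 years.
Length ≈ 0.04 × 10242 = 409.7 mm.

409.7 mm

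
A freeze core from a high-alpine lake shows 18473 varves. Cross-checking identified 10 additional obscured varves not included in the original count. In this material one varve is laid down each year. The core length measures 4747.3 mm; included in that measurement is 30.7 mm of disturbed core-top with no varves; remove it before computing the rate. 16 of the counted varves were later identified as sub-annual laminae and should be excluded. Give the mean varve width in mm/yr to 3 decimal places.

True varve count = 18473 − 16 + 10 = 18467.
Removing the 30.7 mm offcut leaves 4747.3 − 30.7 = 4716.6 mm.
4716.6 mm over 18467 years gives 4716.6 / 18467 ≈ 0.255 mm/yr.

0.255 mm/yr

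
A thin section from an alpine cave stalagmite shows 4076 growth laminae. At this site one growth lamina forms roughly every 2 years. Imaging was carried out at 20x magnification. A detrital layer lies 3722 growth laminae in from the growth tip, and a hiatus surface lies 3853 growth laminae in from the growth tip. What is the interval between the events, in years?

262 years

3853 − 3722 = 131 growth laminae lie between the two events.
Multiplying by 2 years per growth lamina: 131 × 2 = 262 years.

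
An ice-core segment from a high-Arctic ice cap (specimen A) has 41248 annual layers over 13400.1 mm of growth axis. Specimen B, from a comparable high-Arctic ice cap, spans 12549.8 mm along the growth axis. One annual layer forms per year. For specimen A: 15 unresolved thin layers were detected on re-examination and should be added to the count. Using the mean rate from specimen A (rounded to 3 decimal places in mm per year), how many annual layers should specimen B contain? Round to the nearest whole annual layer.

Specimen A: after corrections the count is 41248 + 15 = 41263 annual layers.
A: Extension rate ≈ 13400.1 / 41263 = 0.325 mm/yr.
For B, 12549.8 / 0.325 = 38614.77 years ≈ 38615 annual layers.

38615 annual layers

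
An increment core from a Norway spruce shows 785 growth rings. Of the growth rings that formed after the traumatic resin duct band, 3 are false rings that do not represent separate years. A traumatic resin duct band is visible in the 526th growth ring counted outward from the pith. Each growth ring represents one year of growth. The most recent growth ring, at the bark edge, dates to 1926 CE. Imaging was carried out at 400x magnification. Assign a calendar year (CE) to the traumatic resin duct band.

Between growth ring 526 and the bark edge there are 785 − 526 = 259 growth rings.
Removing the 3 false growth rings leaves 259 − 3 = 256 true growth rings beyond the traumatic resin duct band.
Counting back 256 years from 1926 CE places the traumatic resin duct band in 1926 − 256 = 1670 CE.

1670 CE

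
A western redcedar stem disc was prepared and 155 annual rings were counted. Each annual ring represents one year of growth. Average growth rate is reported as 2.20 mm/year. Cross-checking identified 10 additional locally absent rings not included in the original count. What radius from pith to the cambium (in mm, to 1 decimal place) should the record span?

363.0 mm

After corrections the count is 155 + 10 = 165 annual rings.
Predicted length = 2.20 mm/year × 165 years = 363.0 mm.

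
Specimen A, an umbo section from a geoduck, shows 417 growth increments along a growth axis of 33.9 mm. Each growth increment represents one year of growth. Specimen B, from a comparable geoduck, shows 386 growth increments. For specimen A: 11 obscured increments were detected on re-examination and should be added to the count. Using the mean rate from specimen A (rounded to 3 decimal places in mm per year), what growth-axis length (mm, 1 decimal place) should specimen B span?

30.5 mm

Specimen A: correcting the raw count gives 417 + 11 = 428 true growth increments.
A: Mean rate = 33.9 mm / 428 years ≈ 0.079 mm per year.
For B, 0.079 mm/year × 386 years = 30.5 mm.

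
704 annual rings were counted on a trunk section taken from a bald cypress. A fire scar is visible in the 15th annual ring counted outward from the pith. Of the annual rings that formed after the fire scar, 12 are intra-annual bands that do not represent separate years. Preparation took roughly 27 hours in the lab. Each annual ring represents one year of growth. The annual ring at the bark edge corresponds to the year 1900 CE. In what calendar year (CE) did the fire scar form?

1223 CE

704 − 15 = 689 annual rings lie beyond the fire scar toward the bark edge.
Removing the 12 false annual rings leaves 689 − 12 = 677 true annual rings beyond the fire scar.
The annual ring at the bark edge is 1900 CE, so the fire scar dates to 1900 − 677 = 1223 CE.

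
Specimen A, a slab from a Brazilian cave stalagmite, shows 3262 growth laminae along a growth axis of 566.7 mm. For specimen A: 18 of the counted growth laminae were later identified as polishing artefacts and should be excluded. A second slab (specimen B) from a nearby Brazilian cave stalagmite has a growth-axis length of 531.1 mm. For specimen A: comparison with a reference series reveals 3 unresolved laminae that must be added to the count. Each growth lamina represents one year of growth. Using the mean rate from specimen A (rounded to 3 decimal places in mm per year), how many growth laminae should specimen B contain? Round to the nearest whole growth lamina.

3035 growth laminae

Specimen A: adjusted count: 3262 − 18 + 3 = 3247 growth laminae.
A: Extension rate ≈ 566.7 / 3247 = 0.175 mm per year.
For B, 531.1 / 0.175 = 3034.86 years ≈ 3035 growth laminae.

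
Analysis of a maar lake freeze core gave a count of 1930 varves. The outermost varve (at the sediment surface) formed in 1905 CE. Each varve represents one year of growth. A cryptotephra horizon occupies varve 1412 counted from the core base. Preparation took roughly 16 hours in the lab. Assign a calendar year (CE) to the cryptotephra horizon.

1387 CE

Between varve 1412 and the sediment surface there are 1930 − 1412 = 518 varves.
1905 − 518 = 1387 CE.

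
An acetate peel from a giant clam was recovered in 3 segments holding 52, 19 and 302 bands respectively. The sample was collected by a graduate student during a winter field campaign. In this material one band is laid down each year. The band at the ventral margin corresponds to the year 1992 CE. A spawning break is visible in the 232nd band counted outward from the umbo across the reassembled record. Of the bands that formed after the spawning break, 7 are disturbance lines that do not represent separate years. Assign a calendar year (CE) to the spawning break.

Total bands = 52 + 19 + 302 = 373.
373 − 232 = 141 bands lie beyond the spawning break toward the ventral margin.
Removing the 7 false bands leaves 141 − 7 = 134 true bands beyond the spawning break.
1992 − 134 = 1858 CE.

1858 CE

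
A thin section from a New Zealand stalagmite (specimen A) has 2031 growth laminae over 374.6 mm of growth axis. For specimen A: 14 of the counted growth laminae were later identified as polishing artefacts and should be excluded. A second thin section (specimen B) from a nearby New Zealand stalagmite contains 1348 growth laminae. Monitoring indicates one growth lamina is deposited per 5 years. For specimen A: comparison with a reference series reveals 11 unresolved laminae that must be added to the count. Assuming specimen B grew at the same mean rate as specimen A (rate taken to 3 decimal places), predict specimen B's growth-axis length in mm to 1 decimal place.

249.4 mm

Specimen A: correcting the raw count gives 2031 − 14 + 11 = 2028 true growth laminae.
Specimen A: at 5 years per growth lamina, 2028 × 5 = 10140 years.
A: 374.6 mm over 10140 years gives 374.6 / 10140 ≈ 0.037 mm/year.
Specimen B: 1348 growth laminae at 5 years each span 1348 × 5 = 6740 years. B's length ≈ 0.037 × 6740 = 249.4 mm.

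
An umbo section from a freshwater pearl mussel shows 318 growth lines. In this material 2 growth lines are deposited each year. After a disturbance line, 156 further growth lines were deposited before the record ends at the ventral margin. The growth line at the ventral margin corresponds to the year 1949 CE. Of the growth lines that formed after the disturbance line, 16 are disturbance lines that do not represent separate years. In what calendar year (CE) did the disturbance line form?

1879 CE

156 growth lines post-date the disturbance line.
156 − 16 false = 140 true growth lines after the disturbance line.
140 growth lines at 2 per year is 140 / 2 = 70 years.
The growth line at the ventral margin is 1949 CE, so the disturbance line dates to 1949 − 70 = 1879 CE.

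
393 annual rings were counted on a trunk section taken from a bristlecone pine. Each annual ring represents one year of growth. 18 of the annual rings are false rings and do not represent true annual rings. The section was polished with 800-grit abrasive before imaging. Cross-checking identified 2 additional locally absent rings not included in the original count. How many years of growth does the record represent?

Correcting the raw count gives 393 − 18 + 2 = 377 true annual rings.
One annual ring per year makes the duration 377 years.

377 years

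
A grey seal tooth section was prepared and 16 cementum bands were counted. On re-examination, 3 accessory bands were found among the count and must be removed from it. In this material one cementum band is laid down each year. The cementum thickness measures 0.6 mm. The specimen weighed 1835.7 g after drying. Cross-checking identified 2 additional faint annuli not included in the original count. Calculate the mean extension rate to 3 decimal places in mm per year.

Correcting the raw count gives 16 − 3 + 2 = 15 true cementum bands.
Extension rate ≈ 0.6 / 15 = 0.040 mm per year.

0.040 mm per year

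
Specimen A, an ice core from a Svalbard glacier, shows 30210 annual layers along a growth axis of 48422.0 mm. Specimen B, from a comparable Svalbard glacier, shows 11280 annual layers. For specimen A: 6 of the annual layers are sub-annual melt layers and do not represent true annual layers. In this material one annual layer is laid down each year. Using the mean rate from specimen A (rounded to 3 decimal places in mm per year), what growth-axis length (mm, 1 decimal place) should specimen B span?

Specimen A: true annual layer count = 30210 − 6 = 30204.
A: Extension rate ≈ 48422.0 / 30204 = 1.603 mm/year.
B's length ≈ 1.603 × 11280 = 18081.8 mm.

18081.8 mm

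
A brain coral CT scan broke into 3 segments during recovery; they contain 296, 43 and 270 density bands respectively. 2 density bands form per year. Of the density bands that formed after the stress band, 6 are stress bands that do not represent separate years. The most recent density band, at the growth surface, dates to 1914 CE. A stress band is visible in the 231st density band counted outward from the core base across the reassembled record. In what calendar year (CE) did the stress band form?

1728 CE

Total density bands = 296 + 43 + 270 = 609.
The stress band sits at density band 231 from the core base, so 609 − 231 = 378 density bands formed after it.
Removing the 6 false density bands leaves 378 − 6 = 372 true density bands beyond the stress band.
With 2 density bands per year, 372 / 2 = 186 years.
Counting back 186 years from 1914 CE places the stress band in 1914 − 186 = 1728 CE.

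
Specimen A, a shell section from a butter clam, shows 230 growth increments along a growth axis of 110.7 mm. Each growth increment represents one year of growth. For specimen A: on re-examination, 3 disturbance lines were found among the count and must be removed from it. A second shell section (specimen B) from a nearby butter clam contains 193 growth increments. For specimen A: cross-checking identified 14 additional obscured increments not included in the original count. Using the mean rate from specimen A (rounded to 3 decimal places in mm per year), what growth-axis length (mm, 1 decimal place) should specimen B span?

Specimen A: adjusted count: 230 − 3 + 14 = 241 growth increments.
A: Extension rate ≈ 110.7 / 241 = 0.459 mm per year.
For B, 0.459 mm/year × 193 years = 88.6 mm.

88.6 mm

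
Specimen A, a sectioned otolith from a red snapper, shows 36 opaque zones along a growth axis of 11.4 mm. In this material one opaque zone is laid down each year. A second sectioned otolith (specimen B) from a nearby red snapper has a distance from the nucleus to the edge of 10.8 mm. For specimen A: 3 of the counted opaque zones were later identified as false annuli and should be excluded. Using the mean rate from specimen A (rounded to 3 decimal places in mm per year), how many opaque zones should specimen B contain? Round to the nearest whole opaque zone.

31 opaque zones

Specimen A: after corrections the count is 36 − 3 = 33 opaque zones.
A: Extension rate ≈ 11.4 / 33 = 0.345 mm/yr.
B spans 10.8 / 0.345 = 31.30 years ≈ 31 opaque zones.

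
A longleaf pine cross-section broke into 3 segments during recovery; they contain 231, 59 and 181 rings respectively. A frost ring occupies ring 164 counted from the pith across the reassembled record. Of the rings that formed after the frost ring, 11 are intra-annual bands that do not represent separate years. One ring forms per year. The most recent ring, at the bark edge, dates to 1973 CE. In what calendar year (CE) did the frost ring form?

1677 CE

Total rings = 231 + 59 + 181 = 471.
Between ring 164 and the bark edge there are 471 − 164 = 307 rings.
Removing the 11 false rings leaves 307 − 11 = 296 true rings beyond the frost ring.
The ring at the bark edge is 1973 CE, so the frost ring dates to 1973 − 296 = 1677 CE.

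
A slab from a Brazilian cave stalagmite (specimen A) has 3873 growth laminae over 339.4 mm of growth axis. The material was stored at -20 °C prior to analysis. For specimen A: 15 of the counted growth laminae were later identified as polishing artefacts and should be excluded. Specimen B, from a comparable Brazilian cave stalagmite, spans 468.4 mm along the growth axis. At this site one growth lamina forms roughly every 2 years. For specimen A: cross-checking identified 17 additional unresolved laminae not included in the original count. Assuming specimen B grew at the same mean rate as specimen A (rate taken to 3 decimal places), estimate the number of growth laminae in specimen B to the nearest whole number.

Specimen A: after corrections the count is 3873 − 15 + 17 = 3875 growth laminae.
Specimen A: 3875 growth laminae at 2 years each span 3875 × 2 = 7750 years.
A: Mean rate = 339.4 mm / 7750 years ≈ 0.044 mm/yr.
Specimen B: 468.4 mm / 0.044 mm per year = 10645.45 years; at 2 years per growth lamina that is 10645.45 / 2 ≈ 5323 growth laminae.

5323 growth laminae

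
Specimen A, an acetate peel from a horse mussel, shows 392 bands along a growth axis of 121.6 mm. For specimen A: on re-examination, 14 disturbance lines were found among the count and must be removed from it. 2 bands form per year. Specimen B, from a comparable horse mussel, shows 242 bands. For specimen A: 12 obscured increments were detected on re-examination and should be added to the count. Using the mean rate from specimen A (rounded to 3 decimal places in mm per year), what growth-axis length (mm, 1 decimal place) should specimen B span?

Specimen A: true band count = 392 − 14 + 12 = 390.
Specimen A: 390 bands at 2 per year is 390 / 2 = 195 years.
A: Mean rate = 121.6 mm / 195 years ≈ 0.624 mm/yr.
Specimen B: dividing by 2 bands per year: 242 / 2 = 121 years. B's length ≈ 0.624 × 121 = 75.5 mm.

75.5 mm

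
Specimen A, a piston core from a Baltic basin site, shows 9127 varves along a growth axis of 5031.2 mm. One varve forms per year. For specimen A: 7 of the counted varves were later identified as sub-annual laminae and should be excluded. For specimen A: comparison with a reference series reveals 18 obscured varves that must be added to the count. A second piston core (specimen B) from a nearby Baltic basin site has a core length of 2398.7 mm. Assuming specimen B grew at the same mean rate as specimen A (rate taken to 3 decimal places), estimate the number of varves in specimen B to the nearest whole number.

4353 varves

Specimen A: true varve count = 9127 − 7 + 18 = 9138.
A: 5031.2 mm over 9138 years gives 5031.2 / 9138 ≈ 0.551 mm per year.
Specimen B: 2398.7 mm / 0.551 mm per year = 4353.36 years ≈ 4353 varves.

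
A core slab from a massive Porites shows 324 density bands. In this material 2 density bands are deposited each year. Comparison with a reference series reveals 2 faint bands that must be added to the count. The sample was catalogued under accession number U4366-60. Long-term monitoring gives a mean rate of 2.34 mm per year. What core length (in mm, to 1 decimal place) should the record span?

381.4 mm

True density band count = 324 + 2 = 326.
With 2 density bands per year, 326 / 2 = 163 years.
Predicted length = 2.34 mm/year × 163 years = 381.4 mm.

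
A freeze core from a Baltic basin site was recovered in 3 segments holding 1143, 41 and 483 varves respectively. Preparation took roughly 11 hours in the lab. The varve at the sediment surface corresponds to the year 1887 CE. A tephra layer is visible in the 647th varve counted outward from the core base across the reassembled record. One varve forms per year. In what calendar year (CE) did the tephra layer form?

867 CE

Total varves = 1143 + 41 + 483 = 1667.
1667 − 647 = 1020 varves lie beyond the tephra layer toward the sediment surface.
The varve at the sediment surface is 1887 CE, so the tephra layer dates to 1887 − 1020 = 867 CE.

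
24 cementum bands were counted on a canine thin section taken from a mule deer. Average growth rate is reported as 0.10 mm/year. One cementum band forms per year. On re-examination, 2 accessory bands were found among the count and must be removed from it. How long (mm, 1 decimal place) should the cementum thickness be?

2.2 mm

Correcting the raw count gives 24 − 2 = 22 true cementum bands.
22 years at 0.10 mm/year gives 0.10 × 22 = 2.2 mm.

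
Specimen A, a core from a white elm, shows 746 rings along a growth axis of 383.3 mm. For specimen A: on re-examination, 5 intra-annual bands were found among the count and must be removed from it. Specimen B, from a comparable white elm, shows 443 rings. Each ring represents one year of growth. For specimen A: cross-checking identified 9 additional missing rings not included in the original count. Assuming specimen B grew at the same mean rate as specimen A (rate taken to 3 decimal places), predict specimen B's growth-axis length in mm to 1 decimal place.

226.4 mm

Specimen A: after corrections the count is 746 − 5 + 9 = 750 rings.
A: 383.3 mm over 750 years gives 383.3 / 750 ≈ 0.511 mm/yr.
For B, 0.511 mm/year × 443 years = 226.4 mm.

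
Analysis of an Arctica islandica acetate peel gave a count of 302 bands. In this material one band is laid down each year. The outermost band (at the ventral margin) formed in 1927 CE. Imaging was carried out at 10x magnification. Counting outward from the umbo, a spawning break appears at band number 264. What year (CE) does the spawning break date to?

1889 CE

302 − 264 = 38 bands lie beyond the spawning break toward the ventral margin.
1927 − 38 = 1889 CE.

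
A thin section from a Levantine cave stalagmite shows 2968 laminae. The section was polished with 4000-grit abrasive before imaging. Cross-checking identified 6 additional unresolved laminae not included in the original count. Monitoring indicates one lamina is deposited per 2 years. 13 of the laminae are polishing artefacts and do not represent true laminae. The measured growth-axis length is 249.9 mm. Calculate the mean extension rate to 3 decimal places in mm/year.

0.042 mm/year

After corrections the count is 2968 − 13 + 6 = 2961 laminae.
At 2 years per lamina, 2961 × 2 = 5922 years.
Extension rate ≈ 249.9 / 5922 = 0.042 mm/year.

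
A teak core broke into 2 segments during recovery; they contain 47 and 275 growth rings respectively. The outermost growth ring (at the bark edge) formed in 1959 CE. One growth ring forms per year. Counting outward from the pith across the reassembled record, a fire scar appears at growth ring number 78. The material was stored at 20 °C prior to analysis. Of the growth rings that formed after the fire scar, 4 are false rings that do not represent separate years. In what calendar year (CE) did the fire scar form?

1719 CE

Total growth rings = 47 + 275 = 322.
Between growth ring 78 and the bark edge there are 322 − 78 = 244 growth rings.
244 − 4 false = 240 true growth rings after the fire scar.
1959 − 240 = 1719 CE.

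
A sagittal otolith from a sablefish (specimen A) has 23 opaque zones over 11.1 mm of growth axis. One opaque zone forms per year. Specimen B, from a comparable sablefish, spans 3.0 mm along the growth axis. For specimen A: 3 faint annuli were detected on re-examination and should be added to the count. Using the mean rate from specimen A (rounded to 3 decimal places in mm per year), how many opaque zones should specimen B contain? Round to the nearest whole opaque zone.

7 opaque zones

Specimen A: true opaque zone count = 23 + 3 = 26.
A: Extension rate ≈ 11.1 / 26 = 0.427 mm/year.
For B, 3.0 / 0.427 = 7.03 years ≈ 7 opaque zones.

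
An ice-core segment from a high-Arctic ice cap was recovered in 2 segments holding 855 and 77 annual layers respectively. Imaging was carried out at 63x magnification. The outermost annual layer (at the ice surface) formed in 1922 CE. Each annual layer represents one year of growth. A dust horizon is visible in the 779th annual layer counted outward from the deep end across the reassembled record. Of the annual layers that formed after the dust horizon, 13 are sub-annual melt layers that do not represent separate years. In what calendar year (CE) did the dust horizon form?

Total annual layers = 855 + 77 = 932.
The dust horizon sits at annual layer 779 from the deep end, so 932 − 779 = 153 annual layers formed after it.
Removing the 13 false annual layers leaves 153 − 13 = 140 true annual layers beyond the dust horizon.
1922 − 140 = 1782 CE.

1782 CE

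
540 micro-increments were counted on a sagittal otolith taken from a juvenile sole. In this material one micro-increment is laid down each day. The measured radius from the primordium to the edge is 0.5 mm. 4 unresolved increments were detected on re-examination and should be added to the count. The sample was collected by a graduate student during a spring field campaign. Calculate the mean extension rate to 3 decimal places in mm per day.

0.001 mm per day

True micro-increment count = 540 + 4 = 544.
Extension rate ≈ 0.5 / 544 = 0.001 mm per day.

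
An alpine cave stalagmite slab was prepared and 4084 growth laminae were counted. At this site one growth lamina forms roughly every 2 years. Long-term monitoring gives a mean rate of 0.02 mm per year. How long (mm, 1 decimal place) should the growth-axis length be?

163.4 mm

At 2 years per growth lamina, 4084 × 2 = 8168 years.
Length ≈ 0.02 × 8168 = 163.4 mm.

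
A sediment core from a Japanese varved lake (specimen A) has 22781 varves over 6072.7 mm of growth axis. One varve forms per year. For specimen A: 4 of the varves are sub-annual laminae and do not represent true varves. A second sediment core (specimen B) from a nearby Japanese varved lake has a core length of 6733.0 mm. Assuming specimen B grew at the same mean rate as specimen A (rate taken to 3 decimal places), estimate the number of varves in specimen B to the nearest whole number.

Specimen A: after corrections the count is 22781 − 4 = 22777 varves.
A: 6072.7 mm over 22777 years gives 6072.7 / 22777 ≈ 0.267 mm per year.
B spans 6733.0 / 0.267 = 25217.23 years ≈ 25217 varves.

25217 varves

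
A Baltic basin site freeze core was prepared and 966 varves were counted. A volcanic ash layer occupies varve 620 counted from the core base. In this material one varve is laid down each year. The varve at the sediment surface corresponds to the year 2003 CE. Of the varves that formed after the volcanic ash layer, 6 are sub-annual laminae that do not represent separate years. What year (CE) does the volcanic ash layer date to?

The volcanic ash layer sits at varve 620 from the core base, so 966 − 620 = 346 varves formed after it.
Removing the 6 false varves leaves 346 − 6 = 340 true varves beyond the volcanic ash layer.
The varve at the sediment surface is 2003 CE, so the volcanic ash layer dates to 2003 − 340 = 1663 CE.

1663 CE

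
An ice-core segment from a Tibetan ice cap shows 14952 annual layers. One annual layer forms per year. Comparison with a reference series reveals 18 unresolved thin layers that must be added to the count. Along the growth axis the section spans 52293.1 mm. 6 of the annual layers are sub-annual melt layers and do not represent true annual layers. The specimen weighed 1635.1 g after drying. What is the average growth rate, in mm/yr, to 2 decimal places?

3.49 mm/yr

After corrections the count is 14952 − 6 + 18 = 14964 annual layers.
Mean rate = 52293.1 mm / 14964 years ≈ 3.49 mm/yr.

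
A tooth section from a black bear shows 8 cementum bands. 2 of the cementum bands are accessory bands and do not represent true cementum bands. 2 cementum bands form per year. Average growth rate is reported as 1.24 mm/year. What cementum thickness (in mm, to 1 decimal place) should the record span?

After corrections the count is 8 − 2 = 6 cementum bands.
Dividing by 2 cementum bands per year: 6 / 2 = 3 years.
Length ≈ 1.24 × 3 = 3.7 mm.

3.7 mm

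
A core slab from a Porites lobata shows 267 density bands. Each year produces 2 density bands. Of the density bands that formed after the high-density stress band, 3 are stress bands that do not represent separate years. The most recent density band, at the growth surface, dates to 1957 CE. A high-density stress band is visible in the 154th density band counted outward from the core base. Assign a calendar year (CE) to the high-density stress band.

Between density band 154 and the growth surface there are 267 − 154 = 113 density bands.
113 − 3 false = 110 true density bands after the high-density stress band.
With 2 density bands per year, 110 / 2 = 55 years.
1957 − 55 = 1902 CE.

1902 CE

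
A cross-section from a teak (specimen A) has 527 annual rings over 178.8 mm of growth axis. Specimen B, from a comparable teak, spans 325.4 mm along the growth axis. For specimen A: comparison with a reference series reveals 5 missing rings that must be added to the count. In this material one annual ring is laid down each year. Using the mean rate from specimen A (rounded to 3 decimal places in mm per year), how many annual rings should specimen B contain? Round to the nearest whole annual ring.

968 annual rings

Specimen A: correcting the raw count gives 527 + 5 = 532 true annual rings.
A: 178.8 mm over 532 years gives 178.8 / 532 ≈ 0.336 mm/yr.
Specimen B: 325.4 mm / 0.336 mm per year = 968.45 years ≈ 968 annual rings.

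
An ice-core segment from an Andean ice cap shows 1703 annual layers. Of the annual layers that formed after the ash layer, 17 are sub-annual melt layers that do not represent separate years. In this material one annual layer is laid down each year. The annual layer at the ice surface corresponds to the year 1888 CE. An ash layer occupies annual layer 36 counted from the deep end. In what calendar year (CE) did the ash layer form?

1703 − 36 = 1667 annual layers lie beyond the ash layer toward the ice surface.
Excluding 17 false annual layers: 1667 − 17 = 1650.
The annual layer at the ice surface is 1888 CE, so the ash layer dates to 1888 − 1650 = 238 CE.

238 CE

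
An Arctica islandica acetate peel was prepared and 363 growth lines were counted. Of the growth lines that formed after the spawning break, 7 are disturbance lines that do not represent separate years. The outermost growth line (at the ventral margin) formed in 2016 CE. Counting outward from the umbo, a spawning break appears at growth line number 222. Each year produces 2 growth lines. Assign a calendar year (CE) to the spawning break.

1949 CE

363 − 222 = 141 growth lines lie beyond the spawning break toward the ventral margin.
141 − 7 false = 134 true growth lines after the spawning break.
With 2 growth lines per year, 134 / 2 = 67 years.
The growth line at the ventral margin is 2016 CE, so the spawning break dates to 2016 − 67 = 1949 CE.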